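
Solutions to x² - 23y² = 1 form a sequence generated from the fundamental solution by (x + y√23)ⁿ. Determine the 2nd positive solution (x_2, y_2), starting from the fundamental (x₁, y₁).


Step 1: Find the fundamental solution (x₁, y₁) of x² - 23y² = 1.
  Expand √23 as a continued fraction. a₀ = ⌊√23⌋ = 4; iterate m_{k+1} = d_k·a_k − m_k, d_{k+1} = (23 − m_{k+1}²)/d_k, a_{k+1} = ⌊(a₀ + m_{k+1})/d_{k+1}⌋ (starting m₀ = 0, d₀ = 1), with convergents p_k = a_k·p_{k-1} + p_{k-2}, q_k = a_k·q_{k-1} + q_{k-2} (p₋₁ = 1, q₋₁ = 0):
  k = 0: a₀ = 4; p₀/q₀ = 4/1; p₀² − 23·q₀² = 16 − 23 = -7.
  k = 1: m = 4, d = 7, a = ⌊(4 + 4)/7⌋ = 1; p/q = (1·4 + 1)/(1·1 + 0) = 5/1; p² − 23·q² = 25 − 23 = 2.
  k = 2: m = 3, d = 2, a = ⌊(4 + 3)/2⌋ = 3; p/q = (3·5 + 4)/(3·1 + 1) = 19/4; p² − 23·q² = 361 − 368 = -7.
  k = 3: m = 3, d = 7, a = ⌊(4 + 3)/7⌋ = 1; p/q = (1·19 + 5)/(1·4 + 1) = 24/5; p² − 23·q² = 576 − 575 = 1.
  The first convergent with p² − 23·q² = 1 gives the fundamental solution (x₁, y₁) = (24, 5).
Step 2: Apply the recurrence (x_{n+1}, y_{n+1}) = (x₁x_n + 23y₁y_n, x₁y_n + y₁x_n) repeatedly.
  From (x_1, y_1) = (24, 5): x_2 = 24·24 + 23·5·5 = 1151; y_2 = 24·5 + 5·24 = 240.
Step 3: Verify x_2² - 23·y_2² = 1324801 - 1324800 = 1 (should be 1). ✓

(x_1, y_1) = (24, 5); (x_2, y_2) = (1151, 240).


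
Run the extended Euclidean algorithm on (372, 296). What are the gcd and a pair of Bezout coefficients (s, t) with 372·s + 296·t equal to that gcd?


Euclidean algorithm on (372, 296) — divide until remainder is 0:
  372 = 1 · 296 + 76
  296 = 3 · 76 + 68
  76 = 1 · 68 + 8
  68 = 8 · 8 + 4
  8 = 2 · 4 + 0
gcd(372, 296) = 4.
Track Bezout coefficients alongside the remainders: start with r₀ = 372 = a·1 + b·0 (s = 1, t = 0) and r₁ = 296 = a·0 + b·1 (s = 0, t = 1); each new remainder r_{k+1} = r_{k-1} − q_k·r_k inherits s_{k+1} = s_{k-1} − q_k·s_k, t_{k+1} = t_{k-1} − q_k·t_k, so r_k = a·s_k + b·t_k at every step:
  q = 1: r = 76, s = 1 − 1·0 = 1, t = 0 − 1·1 = -1  (check: 372·1 + 296·(-1) = 76)
  q = 3: r = 68, s = 0 − 3·1 = -3, t = 1 − 3·(-1) = 4  (check: 372·(-3) + 296·4 = 68)
  q = 1: r = 8, s = 1 − 1·(-3) = 4, t = -1 − 1·4 = -5  (check: 372·4 + 296·(-5) = 8)
  q = 8: r = 4, s = -3 − 8·4 = -35, t = 4 − 8·(-5) = 44  (check: 372·(-35) + 296·44 = 4)
The row with r = 4 (the gcd) gives the Bezout coefficients s = -35, t = 44.
Result: 372 · (-35) + 296 · (44) = 4.

gcd(372, 296) = 4; s = -35, t = 44 (check: 372·(-35) + 296·44 = 4).


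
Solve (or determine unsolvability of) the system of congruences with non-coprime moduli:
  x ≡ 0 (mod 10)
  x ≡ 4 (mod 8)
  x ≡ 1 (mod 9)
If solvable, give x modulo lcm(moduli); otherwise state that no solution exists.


Moduli 10, 8, 9 are not pairwise coprime, so CRT works modulo lcm(m_i) when all pairwise compatibility conditions hold.
Pairwise compatibility: gcd(m_i, m_j) must divide a_i - a_j for every pair.
Merge one congruence at a time:
  Start: x ≡ 0 (mod 10).
  Combine with x ≡ 4 (mod 8): gcd(10, 8) = 2; 4 - 0 = 4, which IS divisible by 2, so compatible.
    Write x = 0 + 10·t and substitute into x ≡ 4 (mod 8): 10·t ≡ 4 − 0 = 4 (mod 8).
    Divide the congruence (and modulus) by g = 2: 5·t ≡ 2 (mod 4).
    Reduce coefficients mod 4: 1·t ≡ 2 (mod 4).
    So t ≡ 2 (mod 4).
    Then x = 0 + 10·2 = 20, valid modulo lcm(10, 8) = 40: x ≡ 20 (mod 40).
  Combine with x ≡ 1 (mod 9): gcd(40, 9) = 1; 1 - 20 = -19, which IS divisible by 1, so compatible.
    Write x = 20 + 40·t and substitute into x ≡ 1 (mod 9): 40·t ≡ 1 − 20 = -19 (mod 9).
    Reduce coefficients mod 9: 4·t ≡ 8 (mod 9).
    The inverse of 4 mod 9 is 7 (since 4·7 = 28 = 3·9 + 1), so t ≡ 7·8 = 56 ≡ 2 (mod 9).
    Then x = 20 + 40·2 = 100, valid modulo lcm(40, 9) = 360: x ≡ 100 (mod 360).
Verify: 100 mod 10 = 0, 100 mod 8 = 4, 100 mod 9 = 1.

x ≡ 100 (mod 360).


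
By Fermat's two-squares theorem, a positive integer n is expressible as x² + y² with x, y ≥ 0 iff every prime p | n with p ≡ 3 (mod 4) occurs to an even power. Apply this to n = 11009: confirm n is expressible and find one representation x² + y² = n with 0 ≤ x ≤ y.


Step 1: Factor n = 11009 = 101 · 109.
Step 2: Check the mod-4 condition on each prime factor: 101 ≡ 1 (mod 4), exponent 1; 109 ≡ 1 (mod 4), exponent 1.
All primes ≡ 3 (mod 4) appear to even exponent (or don't appear), so by the two-squares theorem n IS expressible as a sum of two squares.
Step 3: Build a representation. Here n = 101 · 109 is a product of primes ≡ 1 (mod 4). Each prime p ≡ 1 (mod 4) is itself a sum of two squares; find a² by testing p − a² for a perfect square:
  101: 101 − 1² = 100 = 10² ⇒ 101 = 1² + 10².
  109: 109 − 1² = 108, 109 − 2² = 105, 109 − 3² = 100 = 10² ⇒ 109 = 3² + 10².
  Combine using the Brahmagupta–Fibonacci identity (a² + b²)(c² + d²) = (ac − bd)² + (ad + bc)² = (ac + bd)² + (ad − bc)²:
  101 · 109 = 11009: from (1² + 10²)(3² + 10²), take (1·3 − 10·10, 1·10 + 10·3) = (3 − 100, 10 + 30) = (-97, 40); dropping signs (only squares matter) gives (97, 40); check 97² + 40² = 9409 + 1600 = 11009 ✓.
Step 4: Order so x ≤ y and verify: 40² + 97² = 1600 + 9409 = 11009 = n. ✓

n = 11009 = 40² + 97² (one valid representation with x ≤ y).


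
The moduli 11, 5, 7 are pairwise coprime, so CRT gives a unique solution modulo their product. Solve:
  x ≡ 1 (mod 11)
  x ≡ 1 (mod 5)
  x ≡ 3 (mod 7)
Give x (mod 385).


Moduli 11, 5, 7 are pairwise coprime; by CRT there is a unique solution modulo M = 11 · 5 · 7 = 385.
Solve pairwise, accumulating the modulus:
  Start with x ≡ 1 (mod 11).
  Combine with x ≡ 1 (mod 5): since gcd(11, 5) = 1, we get a unique residue mod 55.
    Write x = 1 + 11·t and substitute into x ≡ 1 (mod 5): 11·t ≡ 1 − 1 = 0 (mod 5).
    Reduce coefficients mod 5: 1·t ≡ 0 (mod 5).
    So t ≡ 0 (mod 5).
    Then x = 1 + 11·0 = 1, valid modulo lcm(11, 5) = 55: x ≡ 1 (mod 55).
  Combine with x ≡ 3 (mod 7): since gcd(55, 7) = 1, we get a unique residue mod 385.
    Write x = 1 + 55·t and substitute into x ≡ 3 (mod 7): 55·t ≡ 3 − 1 = 2 (mod 7).
    Reduce coefficients mod 7: 6·t ≡ 2 (mod 7).
    The inverse of 6 mod 7 is 6 (since 6·6 = 36 = 5·7 + 1), so t ≡ 6·2 = 12 ≡ 5 (mod 7).
    Then x = 1 + 55·5 = 276, valid modulo lcm(55, 7) = 385: x ≡ 276 (mod 385).
Verify: 276 mod 11 = 1 ✓, 276 mod 5 = 1 ✓, 276 mod 7 = 3 ✓.

x ≡ 276 (mod 385).


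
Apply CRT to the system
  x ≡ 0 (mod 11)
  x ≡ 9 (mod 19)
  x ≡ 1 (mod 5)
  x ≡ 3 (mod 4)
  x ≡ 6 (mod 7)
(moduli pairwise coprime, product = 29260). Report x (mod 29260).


Product of moduli M = 11 · 19 · 5 · 4 · 7 = 29260.
Merge one congruence at a time:
  Start: x ≡ 0 (mod 11).
  Combine with x ≡ 9 (mod 19); new modulus lcm = 209.
    Write x = 0 + 11·t and substitute into x ≡ 9 (mod 19): 11·t ≡ 9 − 0 = 9 (mod 19).
    The inverse of 11 mod 19 is 7 (since 11·7 = 77 = 4·19 + 1), so t ≡ 7·9 = 63 ≡ 6 (mod 19).
    Then x = 0 + 11·6 = 66, valid modulo lcm(11, 19) = 209: x ≡ 66 (mod 209).
  Combine with x ≡ 1 (mod 5); new modulus lcm = 1045.
    Write x = 66 + 209·t and substitute into x ≡ 1 (mod 5): 209·t ≡ 1 − 66 = -65 (mod 5).
    Reduce coefficients mod 5: 4·t ≡ 0 (mod 5).
    The inverse of 4 mod 5 is 4 (since 4·4 = 16 = 3·5 + 1), so t ≡ 4·0 = 0 ≡ 0 (mod 5).
    Then x = 66 + 209·0 = 66, valid modulo lcm(209, 5) = 1045: x ≡ 66 (mod 1045).
  Combine with x ≡ 3 (mod 4); new modulus lcm = 4180.
    Write x = 66 + 1045·t and substitute into x ≡ 3 (mod 4): 1045·t ≡ 3 − 66 = -63 (mod 4).
    Reduce coefficients mod 4: 1·t ≡ 1 (mod 4).
    So t ≡ 1 (mod 4).
    Then x = 66 + 1045·1 = 1111, valid modulo lcm(1045, 4) = 4180: x ≡ 1111 (mod 4180).
  Combine with x ≡ 6 (mod 7); new modulus lcm = 29260.
    Write x = 1111 + 4180·t and substitute into x ≡ 6 (mod 7): 4180·t ≡ 6 − 1111 = -1105 (mod 7).
    Reduce coefficients mod 7: 1·t ≡ 1 (mod 7).
    So t ≡ 1 (mod 7).
    Then x = 1111 + 4180·1 = 5291, valid modulo lcm(4180, 7) = 29260: x ≡ 5291 (mod 29260).
Verify against each original: 5291 mod 11 = 0, 5291 mod 19 = 9, 5291 mod 5 = 1, 5291 mod 4 = 3, 5291 mod 7 = 6.

x ≡ 5291 (mod 29260).


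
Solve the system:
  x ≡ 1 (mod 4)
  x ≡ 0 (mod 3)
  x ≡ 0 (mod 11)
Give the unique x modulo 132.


Moduli 4, 3, 11 are pairwise coprime; by CRT there is a unique solution modulo M = 4 · 3 · 11 = 132.
Solve pairwise, accumulating the modulus:
  Start with x ≡ 1 (mod 4).
  Combine with x ≡ 0 (mod 3): since gcd(4, 3) = 1, we get a unique residue mod 12.
    Write x = 1 + 4·t and substitute into x ≡ 0 (mod 3): 4·t ≡ 0 − 1 = -1 (mod 3).
    Reduce coefficients mod 3: 1·t ≡ 2 (mod 3).
    So t ≡ 2 (mod 3).
    Then x = 1 + 4·2 = 9, valid modulo lcm(4, 3) = 12: x ≡ 9 (mod 12).
  Combine with x ≡ 0 (mod 11): since gcd(12, 11) = 1, we get a unique residue mod 132.
    Write x = 9 + 12·t and substitute into x ≡ 0 (mod 11): 12·t ≡ 0 − 9 = -9 (mod 11).
    Reduce coefficients mod 11: 1·t ≡ 2 (mod 11).
    So t ≡ 2 (mod 11).
    Then x = 9 + 12·2 = 33, valid modulo lcm(12, 11) = 132: x ≡ 33 (mod 132).
Verify: 33 mod 4 = 1 ✓, 33 mod 3 = 0 ✓, 33 mod 11 = 0 ✓.

x ≡ 33 (mod 132).


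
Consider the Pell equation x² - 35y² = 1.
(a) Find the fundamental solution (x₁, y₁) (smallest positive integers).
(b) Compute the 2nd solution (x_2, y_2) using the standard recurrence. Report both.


Step 1: Find the fundamental solution (x₁, y₁) of x² - 35y² = 1.
  Expand √35 as a continued fraction. a₀ = ⌊√35⌋ = 5; iterate m_{k+1} = d_k·a_k − m_k, d_{k+1} = (35 − m_{k+1}²)/d_k, a_{k+1} = ⌊(a₀ + m_{k+1})/d_{k+1}⌋ (starting m₀ = 0, d₀ = 1), with convergents p_k = a_k·p_{k-1} + p_{k-2}, q_k = a_k·q_{k-1} + q_{k-2} (p₋₁ = 1, q₋₁ = 0):
  k = 0: a₀ = 5; p₀/q₀ = 5/1; p₀² − 35·q₀² = 25 − 35 = -10.
  k = 1: m = 5, d = 10, a = ⌊(5 + 5)/10⌋ = 1; p/q = (1·5 + 1)/(1·1 + 0) = 6/1; p² − 35·q² = 36 − 35 = 1.
  The first convergent with p² − 35·q² = 1 gives the fundamental solution (x₁, y₁) = (6, 1).
Step 2: Apply the recurrence (x_{n+1}, y_{n+1}) = (x₁x_n + 35y₁y_n, x₁y_n + y₁x_n) repeatedly.
  From (x_1, y_1) = (6, 1): x_2 = 6·6 + 35·1·1 = 71; y_2 = 6·1 + 1·6 = 12.
Step 3: Verify x_2² - 35·y_2² = 5041 - 5040 = 1 (should be 1). ✓

(x_1, y_1) = (6, 1); (x_2, y_2) = (71, 12).


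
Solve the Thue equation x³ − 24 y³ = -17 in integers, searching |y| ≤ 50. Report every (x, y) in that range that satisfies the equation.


The equation is x³ - 24y³ = -17. For fixed y, x³ = 24·y³ − 17, so a solution requires the RHS to be a perfect cube.
Strategy: iterate y from -50 to 50, compute RHS = 24·y³ − 17, and check whether it is a (positive or negative) perfect cube.
Check small values of y:
  y = 0: RHS = -17 is not a perfect cube.
  y = 1: RHS = 7 is not a perfect cube.
  y = -1: RHS = -41 is not a perfect cube.
  y = 2: RHS = 175 is not a perfect cube.
  y = -2: RHS = -209 is not a perfect cube.
  y = 3: RHS = 631 is not a perfect cube.
  y = -3: RHS = -665 is not a perfect cube.
Continuing the search up to |y| = 50 finds no solutions either.
No (x, y) in the scanned range satisfies the equation.

No integer solutions with |y| ≤ 50.


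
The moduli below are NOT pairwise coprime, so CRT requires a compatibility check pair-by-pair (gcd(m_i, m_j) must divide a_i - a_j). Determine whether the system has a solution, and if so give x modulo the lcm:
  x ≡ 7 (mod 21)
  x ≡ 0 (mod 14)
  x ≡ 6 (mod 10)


Moduli 21, 14, 10 are not pairwise coprime, so CRT works modulo lcm(m_i) when all pairwise compatibility conditions hold.
Pairwise compatibility: gcd(m_i, m_j) must divide a_i - a_j for every pair.
Merge one congruence at a time:
  Start: x ≡ 7 (mod 21).
  Combine with x ≡ 0 (mod 14): gcd(21, 14) = 7; 0 - 7 = -7, which IS divisible by 7, so compatible.
    Write x = 7 + 21·t and substitute into x ≡ 0 (mod 14): 21·t ≡ 0 − 7 = -7 (mod 14).
    Divide the congruence (and modulus) by g = 7: 3·t ≡ -1 (mod 2).
    Reduce coefficients mod 2: 1·t ≡ 1 (mod 2).
    So t ≡ 1 (mod 2).
    Then x = 7 + 21·1 = 28, valid modulo lcm(21, 14) = 42: x ≡ 28 (mod 42).
  Combine with x ≡ 6 (mod 10): gcd(42, 10) = 2; 6 - 28 = -22, which IS divisible by 2, so compatible.
    Write x = 28 + 42·t and substitute into x ≡ 6 (mod 10): 42·t ≡ 6 − 28 = -22 (mod 10).
    Divide the congruence (and modulus) by g = 2: 21·t ≡ -11 (mod 5).
    Reduce coefficients mod 5: 1·t ≡ 4 (mod 5).
    So t ≡ 4 (mod 5).
    Then x = 28 + 42·4 = 196, valid modulo lcm(42, 10) = 210: x ≡ 196 (mod 210).
Verify: 196 mod 21 = 7, 196 mod 14 = 0, 196 mod 10 = 6.

x ≡ 196 (mod 210).


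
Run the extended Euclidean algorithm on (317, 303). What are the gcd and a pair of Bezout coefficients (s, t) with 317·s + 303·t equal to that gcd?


Euclidean algorithm on (317, 303) — divide until remainder is 0:
  317 = 1 · 303 + 14
  303 = 21 · 14 + 9
  14 = 1 · 9 + 5
  9 = 1 · 5 + 4
  5 = 1 · 4 + 1
  4 = 4 · 1 + 0
gcd(317, 303) = 1.
Track Bezout coefficients alongside the remainders: start with r₀ = 317 = a·1 + b·0 (s = 1, t = 0) and r₁ = 303 = a·0 + b·1 (s = 0, t = 1); each new remainder r_{k+1} = r_{k-1} − q_k·r_k inherits s_{k+1} = s_{k-1} − q_k·s_k, t_{k+1} = t_{k-1} − q_k·t_k, so r_k = a·s_k + b·t_k at every step:
  q = 1: r = 14, s = 1 − 1·0 = 1, t = 0 − 1·1 = -1  (check: 317·1 + 303·(-1) = 14)
  q = 21: r = 9, s = 0 − 21·1 = -21, t = 1 − 21·(-1) = 22  (check: 317·(-21) + 303·22 = 9)
  q = 1: r = 5, s = 1 − 1·(-21) = 22, t = -1 − 1·22 = -23  (check: 317·22 + 303·(-23) = 5)
  q = 1: r = 4, s = -21 − 1·22 = -43, t = 22 − 1·(-23) = 45  (check: 317·(-43) + 303·45 = 4)
  q = 1: r = 1, s = 22 − 1·(-43) = 65, t = -23 − 1·45 = -68  (check: 317·65 + 303·(-68) = 1)
The row with r = 1 (the gcd) gives the Bezout coefficients s = 65, t = -68.
Result: 317 · (65) + 303 · (-68) = 1.

gcd(317, 303) = 1; s = 65, t = -68 (check: 317·65 + 303·(-68) = 1).


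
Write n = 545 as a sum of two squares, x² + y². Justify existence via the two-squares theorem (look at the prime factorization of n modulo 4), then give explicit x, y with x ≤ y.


Step 1: Factor n = 545 = 5 · 109.
Step 2: Check the mod-4 condition on each prime factor: 5 ≡ 1 (mod 4), exponent 1; 109 ≡ 1 (mod 4), exponent 1.
All primes ≡ 3 (mod 4) appear to even exponent (or don't appear), so by the two-squares theorem n IS expressible as a sum of two squares.
Step 3: Build a representation. Here n = 5 · 109 is a product of primes ≡ 1 (mod 4). Each prime p ≡ 1 (mod 4) is itself a sum of two squares; find a² by testing p − a² for a perfect square:
  5: 5 − 1² = 4 = 2² ⇒ 5 = 1² + 2².
  109: 109 − 1² = 108, 109 − 2² = 105, 109 − 3² = 100 = 10² ⇒ 109 = 3² + 10².
  Combine using the Brahmagupta–Fibonacci identity (a² + b²)(c² + d²) = (ac − bd)² + (ad + bc)² = (ac + bd)² + (ad − bc)²:
  5 · 109 = 545: from (1² + 2²)(3² + 10²), take (1·3 − 2·10, 1·10 + 2·3) = (3 − 20, 10 + 6) = (-17, 16); dropping signs (only squares matter) gives (17, 16); check 17² + 16² = 289 + 256 = 545 ✓.
Step 4: Order so x ≤ y and verify: 16² + 17² = 256 + 289 = 545 = n. ✓

n = 545 = 16² + 17² (one valid representation with x ≤ y).


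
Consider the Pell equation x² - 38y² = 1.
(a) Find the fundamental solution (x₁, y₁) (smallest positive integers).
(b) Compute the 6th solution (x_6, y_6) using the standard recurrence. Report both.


Step 1: Find the fundamental solution (x₁, y₁) of x² - 38y² = 1.
  Expand √38 as a continued fraction. a₀ = ⌊√38⌋ = 6; iterate m_{k+1} = d_k·a_k − m_k, d_{k+1} = (38 − m_{k+1}²)/d_k, a_{k+1} = ⌊(a₀ + m_{k+1})/d_{k+1}⌋ (starting m₀ = 0, d₀ = 1), with convergents p_k = a_k·p_{k-1} + p_{k-2}, q_k = a_k·q_{k-1} + q_{k-2} (p₋₁ = 1, q₋₁ = 0):
  k = 0: a₀ = 6; p₀/q₀ = 6/1; p₀² − 38·q₀² = 36 − 38 = -2.
  k = 1: m = 6, d = 2, a = ⌊(6 + 6)/2⌋ = 6; p/q = (6·6 + 1)/(6·1 + 0) = 37/6; p² − 38·q² = 1369 − 1368 = 1.
  The first convergent with p² − 38·q² = 1 gives the fundamental solution (x₁, y₁) = (37, 6).
Step 2: Apply the recurrence (x_{n+1}, y_{n+1}) = (x₁x_n + 38y₁y_n, x₁y_n + y₁x_n) repeatedly.
  From (x_1, y_1) = (37, 6): x_2 = 37·37 + 38·6·6 = 2737; y_2 = 37·6 + 6·37 = 444.
  From (x_2, y_2) = (2737, 444): x_3 = 37·2737 + 38·6·444 = 202501; y_3 = 37·444 + 6·2737 = 32850.
  From (x_3, y_3) = (202501, 32850): x_4 = 37·202501 + 38·6·32850 = 14982337; y_4 = 37·32850 + 6·202501 = 2430456.
  From (x_4, y_4) = (14982337, 2430456): x_5 = 37·14982337 + 38·6·2430456 = 1108490437; y_5 = 37·2430456 + 6·14982337 = 179820894.
  From (x_5, y_5) = (1108490437, 179820894): x_6 = 37·1108490437 + 38·6·179820894 = 82013310001; y_6 = 37·179820894 + 6·1108490437 = 13304315700.
Step 3: Verify x_6² - 38·y_6² = 6726183017320126620001 - 6726183017320126620000 = 1 (should be 1). ✓

(x_1, y_1) = (37, 6); (x_6, y_6) = (82013310001, 13304315700).


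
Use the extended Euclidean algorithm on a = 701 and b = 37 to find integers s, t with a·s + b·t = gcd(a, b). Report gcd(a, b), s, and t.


Euclidean algorithm on (701, 37) — divide until remainder is 0:
  701 = 18 · 37 + 35
  37 = 1 · 35 + 2
  35 = 17 · 2 + 1
  2 = 2 · 1 + 0
gcd(701, 37) = 1.
Track Bezout coefficients alongside the remainders: start with r₀ = 701 = a·1 + b·0 (s = 1, t = 0) and r₁ = 37 = a·0 + b·1 (s = 0, t = 1); each new remainder r_{k+1} = r_{k-1} − q_k·r_k inherits s_{k+1} = s_{k-1} − q_k·s_k, t_{k+1} = t_{k-1} − q_k·t_k, so r_k = a·s_k + b·t_k at every step:
  q = 18: r = 35, s = 1 − 18·0 = 1, t = 0 − 18·1 = -18  (check: 701·1 + 37·(-18) = 35)
  q = 1: r = 2, s = 0 − 1·1 = -1, t = 1 − 1·(-18) = 19  (check: 701·(-1) + 37·19 = 2)
  q = 17: r = 1, s = 1 − 17·(-1) = 18, t = -18 − 17·19 = -341  (check: 701·18 + 37·(-341) = 1)
The row with r = 1 (the gcd) gives the Bezout coefficients s = 18, t = -341.
Result: 701 · (18) + 37 · (-341) = 1.

gcd(701, 37) = 1; s = 18, t = -341 (check: 701·18 + 37·(-341) = 1).


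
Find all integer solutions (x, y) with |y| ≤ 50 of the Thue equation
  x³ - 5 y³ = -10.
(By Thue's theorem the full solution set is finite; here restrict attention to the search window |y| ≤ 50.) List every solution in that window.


The equation is x³ - 5y³ = -10. For fixed y, x³ = 5·y³ − 10, so a solution requires the RHS to be a perfect cube.
Strategy: iterate y from -50 to 50, compute RHS = 5·y³ − 10, and check whether it is a (positive or negative) perfect cube.
Check small values of y:
  y = 0: RHS = -10 is not a perfect cube.
  y = 1: RHS = -5 is not a perfect cube.
  y = -1: RHS = -15 is not a perfect cube.
  y = 2: RHS = 30 is not a perfect cube.
  y = -2: RHS = -50 is not a perfect cube.
  y = 3: RHS = 125 = (5)³ ⇒ x = 5 works.
  y = -3: RHS = -145 is not a perfect cube.
Continuing the search up to |y| = 50 finds no further solutions beyond those listed.
Collected solutions: (5, 3).

Solutions (with |y| ≤ 50): (5, 3).


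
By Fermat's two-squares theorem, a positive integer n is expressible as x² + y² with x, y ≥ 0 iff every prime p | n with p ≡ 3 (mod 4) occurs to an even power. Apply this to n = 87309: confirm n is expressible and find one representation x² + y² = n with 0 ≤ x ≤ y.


Step 1: Factor n = 87309 = 3^2 · 89 · 109.
Step 2: Check the mod-4 condition on each prime factor: 3 ≡ 3 (mod 4), exponent 2 (must be even); 89 ≡ 1 (mod 4), exponent 1; 109 ≡ 1 (mod 4), exponent 1.
All primes ≡ 3 (mod 4) appear to even exponent (or don't appear), so by the two-squares theorem n IS expressible as a sum of two squares.
Step 3: Build a representation. Group n = k² · m with k = 3 and m = 89 · 109 = 9701 (a product of primes ≡ 1 (mod 4)); a representation of m scales to one of n via (k·x)² + (k·y)² = k²(x² + y²). Each prime p ≡ 1 (mod 4) is itself a sum of two squares; find a² by testing p − a² for a perfect square:
  89: 89 − 1² = 88, 89 − 2² = 85, 89 − 3² = 80, 89 − 4² = 73, 89 − 5² = 64 = 8² ⇒ 89 = 5² + 8².
  109: 109 − 1² = 108, 109 − 2² = 105, 109 − 3² = 100 = 10² ⇒ 109 = 3² + 10².
  Combine using the Brahmagupta–Fibonacci identity (a² + b²)(c² + d²) = (ac − bd)² + (ad + bc)² = (ac + bd)² + (ad − bc)²:
  89 · 109 = 9701: from (5² + 8²)(3² + 10²), take (5·3 − 8·10, 5·10 + 8·3) = (15 − 80, 50 + 24) = (-65, 74); dropping signs (only squares matter) gives (65, 74); check 65² + 74² = 4225 + 5476 = 9701 ✓.
  Scale by k = 3: (3·65, 3·74) = (195, 222).
Step 4: Order so x ≤ y and verify: 195² + 222² = 38025 + 49284 = 87309 = n. ✓

n = 87309 = 195² + 222² (one valid representation with x ≤ y).


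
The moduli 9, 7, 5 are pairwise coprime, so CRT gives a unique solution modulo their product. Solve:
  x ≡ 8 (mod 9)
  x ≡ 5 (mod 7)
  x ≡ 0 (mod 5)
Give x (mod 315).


Moduli 9, 7, 5 are pairwise coprime; by CRT there is a unique solution modulo M = 9 · 7 · 5 = 315.
Solve pairwise, accumulating the modulus:
  Start with x ≡ 8 (mod 9).
  Combine with x ≡ 5 (mod 7): since gcd(9, 7) = 1, we get a unique residue mod 63.
    Write x = 8 + 9·t and substitute into x ≡ 5 (mod 7): 9·t ≡ 5 − 8 = -3 (mod 7).
    Reduce coefficients mod 7: 2·t ≡ 4 (mod 7).
    The inverse of 2 mod 7 is 4 (since 2·4 = 8 = 1·7 + 1), so t ≡ 4·4 = 16 ≡ 2 (mod 7).
    Then x = 8 + 9·2 = 26, valid modulo lcm(9, 7) = 63: x ≡ 26 (mod 63).
  Combine with x ≡ 0 (mod 5): since gcd(63, 5) = 1, we get a unique residue mod 315.
    Write x = 26 + 63·t and substitute into x ≡ 0 (mod 5): 63·t ≡ 0 − 26 = -26 (mod 5).
    Reduce coefficients mod 5: 3·t ≡ 4 (mod 5).
    The inverse of 3 mod 5 is 2 (since 3·2 = 6 = 1·5 + 1), so t ≡ 2·4 = 8 ≡ 3 (mod 5).
    Then x = 26 + 63·3 = 215, valid modulo lcm(63, 5) = 315: x ≡ 215 (mod 315).
Verify: 215 mod 9 = 8 ✓, 215 mod 7 = 5 ✓, 215 mod 5 = 0 ✓.

x ≡ 215 (mod 315).


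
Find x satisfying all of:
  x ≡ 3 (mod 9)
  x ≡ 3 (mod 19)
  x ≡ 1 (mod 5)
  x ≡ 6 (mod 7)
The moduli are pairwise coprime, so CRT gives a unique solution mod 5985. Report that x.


Product of moduli M = 9 · 19 · 5 · 7 = 5985.
Merge one congruence at a time:
  Start: x ≡ 3 (mod 9).
  Combine with x ≡ 3 (mod 19); new modulus lcm = 171.
    Write x = 3 + 9·t and substitute into x ≡ 3 (mod 19): 9·t ≡ 3 − 3 = 0 (mod 19).
    The inverse of 9 mod 19 is 17 (since 9·17 = 153 = 8·19 + 1), so t ≡ 17·0 = 0 ≡ 0 (mod 19).
    Then x = 3 + 9·0 = 3, valid modulo lcm(9, 19) = 171: x ≡ 3 (mod 171).
  Combine with x ≡ 1 (mod 5); new modulus lcm = 855.
    Write x = 3 + 171·t and substitute into x ≡ 1 (mod 5): 171·t ≡ 1 − 3 = -2 (mod 5).
    Reduce coefficients mod 5: 1·t ≡ 3 (mod 5).
    So t ≡ 3 (mod 5).
    Then x = 3 + 171·3 = 516, valid modulo lcm(171, 5) = 855: x ≡ 516 (mod 855).
  Combine with x ≡ 6 (mod 7); new modulus lcm = 5985.
    Write x = 516 + 855·t and substitute into x ≡ 6 (mod 7): 855·t ≡ 6 − 516 = -510 (mod 7).
    Reduce coefficients mod 7: 1·t ≡ 1 (mod 7).
    So t ≡ 1 (mod 7).
    Then x = 516 + 855·1 = 1371, valid modulo lcm(855, 7) = 5985: x ≡ 1371 (mod 5985).
Verify against each original: 1371 mod 9 = 3, 1371 mod 19 = 3, 1371 mod 5 = 1, 1371 mod 7 = 6.

x ≡ 1371 (mod 5985).


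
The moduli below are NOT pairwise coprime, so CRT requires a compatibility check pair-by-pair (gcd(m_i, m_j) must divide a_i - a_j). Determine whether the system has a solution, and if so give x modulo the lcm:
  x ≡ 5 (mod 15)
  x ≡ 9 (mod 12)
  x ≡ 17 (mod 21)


Moduli 15, 12, 21 are not pairwise coprime, so CRT works modulo lcm(m_i) when all pairwise compatibility conditions hold.
Pairwise compatibility: gcd(m_i, m_j) must divide a_i - a_j for every pair.
Merge one congruence at a time:
  Start: x ≡ 5 (mod 15).
  Combine with x ≡ 9 (mod 12): gcd(15, 12) = 3, and 9 - 5 = 4 is NOT divisible by 3.
    ⇒ system is inconsistent (no integer solution).

No solution (the system is inconsistent).


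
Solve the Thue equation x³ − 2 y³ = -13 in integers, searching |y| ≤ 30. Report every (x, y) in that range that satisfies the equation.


The equation is x³ - 2y³ = -13. For fixed y, x³ = 2·y³ − 13, so a solution requires the RHS to be a perfect cube.
Strategy: iterate y from -30 to 30, compute RHS = 2·y³ − 13, and check whether it is a (positive or negative) perfect cube.
Check small values of y:
  y = 0: RHS = -13 is not a perfect cube.
  y = 1: RHS = -11 is not a perfect cube.
  y = -1: RHS = -15 is not a perfect cube.
  y = 2: RHS = 3 is not a perfect cube.
  y = -2: RHS = -29 is not a perfect cube.
  y = 3: RHS = 41 is not a perfect cube.
  y = -3: RHS = -67 is not a perfect cube.
Continuing the search up to |y| = 30 finds no solutions either.
No (x, y) in the scanned range satisfies the equation.

No integer solutions with |y| ≤ 30.


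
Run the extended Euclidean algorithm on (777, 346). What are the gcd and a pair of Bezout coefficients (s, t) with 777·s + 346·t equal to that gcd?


Euclidean algorithm on (777, 346) — divide until remainder is 0:
  777 = 2 · 346 + 85
  346 = 4 · 85 + 6
  85 = 14 · 6 + 1
  6 = 6 · 1 + 0
gcd(777, 346) = 1.
Track Bezout coefficients alongside the remainders: start with r₀ = 777 = a·1 + b·0 (s = 1, t = 0) and r₁ = 346 = a·0 + b·1 (s = 0, t = 1); each new remainder r_{k+1} = r_{k-1} − q_k·r_k inherits s_{k+1} = s_{k-1} − q_k·s_k, t_{k+1} = t_{k-1} − q_k·t_k, so r_k = a·s_k + b·t_k at every step:
  q = 2: r = 85, s = 1 − 2·0 = 1, t = 0 − 2·1 = -2  (check: 777·1 + 346·(-2) = 85)
  q = 4: r = 6, s = 0 − 4·1 = -4, t = 1 − 4·(-2) = 9  (check: 777·(-4) + 346·9 = 6)
  q = 14: r = 1, s = 1 − 14·(-4) = 57, t = -2 − 14·9 = -128  (check: 777·57 + 346·(-128) = 1)
The row with r = 1 (the gcd) gives the Bezout coefficients s = 57, t = -128.
Result: 777 · (57) + 346 · (-128) = 1.

gcd(777, 346) = 1; s = 57, t = -128 (check: 777·57 + 346·(-128) = 1).


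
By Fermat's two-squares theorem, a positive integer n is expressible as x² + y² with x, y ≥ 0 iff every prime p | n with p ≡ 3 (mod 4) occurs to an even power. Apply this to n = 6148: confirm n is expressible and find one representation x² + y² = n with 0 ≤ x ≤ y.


Step 1: Factor n = 6148 = 2^2 · 29 · 53.
Step 2: Check the mod-4 condition on each prime factor: 2 = 2 (special); 29 ≡ 1 (mod 4), exponent 1; 53 ≡ 1 (mod 4), exponent 1.
All primes ≡ 3 (mod 4) appear to even exponent (or don't appear), so by the two-squares theorem n IS expressible as a sum of two squares.
Step 3: Build a representation. Group n = k² · m with k = 2 and m = 29 · 53 = 1537 (a product of primes ≡ 1 (mod 4)); a representation of m scales to one of n via (k·x)² + (k·y)² = k²(x² + y²). Each prime p ≡ 1 (mod 4) is itself a sum of two squares; find a² by testing p − a² for a perfect square:
  29: 29 − 1² = 28, 29 − 2² = 25 = 5² ⇒ 29 = 2² + 5².
  53: 53 − 1² = 52, 53 − 2² = 49 = 7² ⇒ 53 = 2² + 7².
  Combine using the Brahmagupta–Fibonacci identity (a² + b²)(c² + d²) = (ac − bd)² + (ad + bc)² = (ac + bd)² + (ad − bc)²:
  29 · 53 = 1537: from (2² + 5²)(2² + 7²), take (2·2 − 5·7, 2·7 + 5·2) = (4 − 35, 14 + 10) = (-31, 24); dropping signs (only squares matter) gives (31, 24); check 31² + 24² = 961 + 576 = 1537 ✓.
  Scale by k = 2: (2·31, 2·24) = (62, 48).
Step 4: Order so x ≤ y and verify: 48² + 62² = 2304 + 3844 = 6148 = n. ✓

n = 6148 = 48² + 62² (one valid representation with x ≤ y).


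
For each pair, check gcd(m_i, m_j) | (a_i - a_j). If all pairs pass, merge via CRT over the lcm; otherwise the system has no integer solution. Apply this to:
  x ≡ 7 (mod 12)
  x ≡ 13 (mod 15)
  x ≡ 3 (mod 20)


Moduli 12, 15, 20 are not pairwise coprime, so CRT works modulo lcm(m_i) when all pairwise compatibility conditions hold.
Pairwise compatibility: gcd(m_i, m_j) must divide a_i - a_j for every pair.
Merge one congruence at a time:
  Start: x ≡ 7 (mod 12).
  Combine with x ≡ 13 (mod 15): gcd(12, 15) = 3; 13 - 7 = 6, which IS divisible by 3, so compatible.
    Write x = 7 + 12·t and substitute into x ≡ 13 (mod 15): 12·t ≡ 13 − 7 = 6 (mod 15).
    Divide the congruence (and modulus) by g = 3: 4·t ≡ 2 (mod 5).
    The inverse of 4 mod 5 is 4 (since 4·4 = 16 = 3·5 + 1), so t ≡ 4·2 = 8 ≡ 3 (mod 5).
    Then x = 7 + 12·3 = 43, valid modulo lcm(12, 15) = 60: x ≡ 43 (mod 60).
  Combine with x ≡ 3 (mod 20): gcd(60, 20) = 20; 3 - 43 = -40, which IS divisible by 20, so compatible.
    Write x = 43 + 60·t and substitute into x ≡ 3 (mod 20): 60·t ≡ 3 − 43 = -40 (mod 20).
    Divide the congruence (and modulus) by g = 20: 3·t ≡ -2 (mod 1).
    Modulo 1 every t works; take t = 0.
    Then x = 43 + 60·0 = 43, valid modulo lcm(60, 20) = 60: x ≡ 43 (mod 60).
Verify: 43 mod 12 = 7, 43 mod 15 = 13, 43 mod 20 = 3.

x ≡ 43 (mod 60).


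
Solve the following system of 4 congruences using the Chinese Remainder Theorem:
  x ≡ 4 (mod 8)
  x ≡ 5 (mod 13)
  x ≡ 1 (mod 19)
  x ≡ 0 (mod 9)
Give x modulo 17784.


Product of moduli M = 8 · 13 · 19 · 9 = 17784.
Merge one congruence at a time:
  Start: x ≡ 4 (mod 8).
  Combine with x ≡ 5 (mod 13); new modulus lcm = 104.
    Write x = 4 + 8·t and substitute into x ≡ 5 (mod 13): 8·t ≡ 5 − 4 = 1 (mod 13).
    The inverse of 8 mod 13 is 5 (since 8·5 = 40 = 3·13 + 1), so t ≡ 5·1 = 5 ≡ 5 (mod 13).
    Then x = 4 + 8·5 = 44, valid modulo lcm(8, 13) = 104: x ≡ 44 (mod 104).
  Combine with x ≡ 1 (mod 19); new modulus lcm = 1976.
    Write x = 44 + 104·t and substitute into x ≡ 1 (mod 19): 104·t ≡ 1 − 44 = -43 (mod 19).
    Reduce coefficients mod 19: 9·t ≡ 14 (mod 19).
    The inverse of 9 mod 19 is 17 (since 9·17 = 153 = 8·19 + 1), so t ≡ 17·14 = 238 ≡ 10 (mod 19).
    Then x = 44 + 104·10 = 1084, valid modulo lcm(104, 19) = 1976: x ≡ 1084 (mod 1976).
  Combine with x ≡ 0 (mod 9); new modulus lcm = 17784.
    Write x = 1084 + 1976·t and substitute into x ≡ 0 (mod 9): 1976·t ≡ 0 − 1084 = -1084 (mod 9).
    Reduce coefficients mod 9: 5·t ≡ 5 (mod 9).
    The inverse of 5 mod 9 is 2 (since 5·2 = 10 = 1·9 + 1), so t ≡ 2·5 = 10 ≡ 1 (mod 9).
    Then x = 1084 + 1976·1 = 3060, valid modulo lcm(1976, 9) = 17784: x ≡ 3060 (mod 17784).
Verify against each original: 3060 mod 8 = 4, 3060 mod 13 = 5, 3060 mod 19 = 1, 3060 mod 9 = 0.

x ≡ 3060 (mod 17784).


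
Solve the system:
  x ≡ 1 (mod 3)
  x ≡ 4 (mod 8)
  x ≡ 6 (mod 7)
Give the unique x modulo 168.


Moduli 3, 8, 7 are pairwise coprime; by CRT there is a unique solution modulo M = 3 · 8 · 7 = 168.
Solve pairwise, accumulating the modulus:
  Start with x ≡ 1 (mod 3).
  Combine with x ≡ 4 (mod 8): since gcd(3, 8) = 1, we get a unique residue mod 24.
    Write x = 1 + 3·t and substitute into x ≡ 4 (mod 8): 3·t ≡ 4 − 1 = 3 (mod 8).
    The inverse of 3 mod 8 is 3 (since 3·3 = 9 = 1·8 + 1), so t ≡ 3·3 = 9 ≡ 1 (mod 8).
    Then x = 1 + 3·1 = 4, valid modulo lcm(3, 8) = 24: x ≡ 4 (mod 24).
  Combine with x ≡ 6 (mod 7): since gcd(24, 7) = 1, we get a unique residue mod 168.
    Write x = 4 + 24·t and substitute into x ≡ 6 (mod 7): 24·t ≡ 6 − 4 = 2 (mod 7).
    Reduce coefficients mod 7: 3·t ≡ 2 (mod 7).
    The inverse of 3 mod 7 is 5 (since 3·5 = 15 = 2·7 + 1), so t ≡ 5·2 = 10 ≡ 3 (mod 7).
    Then x = 4 + 24·3 = 76, valid modulo lcm(24, 7) = 168: x ≡ 76 (mod 168).
Verify: 76 mod 3 = 1 ✓, 76 mod 8 = 4 ✓, 76 mod 7 = 6 ✓.

x ≡ 76 (mod 168).


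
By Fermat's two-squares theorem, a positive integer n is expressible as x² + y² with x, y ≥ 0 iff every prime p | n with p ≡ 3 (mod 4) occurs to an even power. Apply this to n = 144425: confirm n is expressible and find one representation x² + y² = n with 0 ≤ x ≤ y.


Step 1: Factor n = 144425 = 5^2 · 53 · 109.
Step 2: Check the mod-4 condition on each prime factor: 5 ≡ 1 (mod 4), exponent 2; 53 ≡ 1 (mod 4), exponent 1; 109 ≡ 1 (mod 4), exponent 1.
All primes ≡ 3 (mod 4) appear to even exponent (or don't appear), so by the two-squares theorem n IS expressible as a sum of two squares.
Step 3: Build a representation. Group n = k² · m with k = 5 and m = 53 · 109 = 5777 (a product of primes ≡ 1 (mod 4)); a representation of m scales to one of n via (k·x)² + (k·y)² = k²(x² + y²). Each prime p ≡ 1 (mod 4) is itself a sum of two squares; find a² by testing p − a² for a perfect square:
  53: 53 − 1² = 52, 53 − 2² = 49 = 7² ⇒ 53 = 2² + 7².
  109: 109 − 1² = 108, 109 − 2² = 105, 109 − 3² = 100 = 10² ⇒ 109 = 3² + 10².
  Combine using the Brahmagupta–Fibonacci identity (a² + b²)(c² + d²) = (ac − bd)² + (ad + bc)² = (ac + bd)² + (ad − bc)²:
  53 · 109 = 5777: from (2² + 7²)(3² + 10²), take (2·3 − 7·10, 2·10 + 7·3) = (6 − 70, 20 + 21) = (-64, 41); dropping signs (only squares matter) gives (64, 41); check 64² + 41² = 4096 + 1681 = 5777 ✓.
  Scale by k = 5: (5·64, 5·41) = (320, 205).
Step 4: Order so x ≤ y and verify: 205² + 320² = 42025 + 102400 = 144425 = n. ✓

n = 144425 = 205² + 320² (one valid representation with x ≤ y).


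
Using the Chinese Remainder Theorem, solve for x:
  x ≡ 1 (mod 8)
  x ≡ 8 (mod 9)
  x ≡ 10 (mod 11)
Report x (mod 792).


Moduli 8, 9, 11 are pairwise coprime; by CRT there is a unique solution modulo M = 8 · 9 · 11 = 792.
Solve pairwise, accumulating the modulus:
  Start with x ≡ 1 (mod 8).
  Combine with x ≡ 8 (mod 9): since gcd(8, 9) = 1, we get a unique residue mod 72.
    Write x = 1 + 8·t and substitute into x ≡ 8 (mod 9): 8·t ≡ 8 − 1 = 7 (mod 9).
    The inverse of 8 mod 9 is 8 (since 8·8 = 64 = 7·9 + 1), so t ≡ 8·7 = 56 ≡ 2 (mod 9).
    Then x = 1 + 8·2 = 17, valid modulo lcm(8, 9) = 72: x ≡ 17 (mod 72).
  Combine with x ≡ 10 (mod 11): since gcd(72, 11) = 1, we get a unique residue mod 792.
    Write x = 17 + 72·t and substitute into x ≡ 10 (mod 11): 72·t ≡ 10 − 17 = -7 (mod 11).
    Reduce coefficients mod 11: 6·t ≡ 4 (mod 11).
    The inverse of 6 mod 11 is 2 (since 6·2 = 12 = 1·11 + 1), so t ≡ 2·4 = 8 ≡ 8 (mod 11).
    Then x = 17 + 72·8 = 593, valid modulo lcm(72, 11) = 792: x ≡ 593 (mod 792).
Verify: 593 mod 8 = 1 ✓, 593 mod 9 = 8 ✓, 593 mod 11 = 10 ✓.

x ≡ 593 (mod 792).


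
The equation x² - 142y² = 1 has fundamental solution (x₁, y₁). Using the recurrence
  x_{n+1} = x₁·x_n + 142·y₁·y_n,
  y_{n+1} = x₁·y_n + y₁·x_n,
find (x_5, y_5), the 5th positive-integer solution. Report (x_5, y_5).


Step 1: Find the fundamental solution (x₁, y₁) of x² - 142y² = 1.
  Expand √142 as a continued fraction. a₀ = ⌊√142⌋ = 11; iterate m_{k+1} = d_k·a_k − m_k, d_{k+1} = (142 − m_{k+1}²)/d_k, a_{k+1} = ⌊(a₀ + m_{k+1})/d_{k+1}⌋ (starting m₀ = 0, d₀ = 1), with convergents p_k = a_k·p_{k-1} + p_{k-2}, q_k = a_k·q_{k-1} + q_{k-2} (p₋₁ = 1, q₋₁ = 0):
  k = 0: a₀ = 11; p₀/q₀ = 11/1; p₀² − 142·q₀² = 121 − 142 = -21.
  k = 1: m = 11, d = 21, a = ⌊(11 + 11)/21⌋ = 1; p/q = (1·11 + 1)/(1·1 + 0) = 12/1; p² − 142·q² = 144 − 142 = 2.
  k = 2: m = 10, d = 2, a = ⌊(11 + 10)/2⌋ = 10; p/q = (10·12 + 11)/(10·1 + 1) = 131/11; p² − 142·q² = 17161 − 17182 = -21.
  k = 3: m = 10, d = 21, a = ⌊(11 + 10)/21⌋ = 1; p/q = (1·131 + 12)/(1·11 + 1) = 143/12; p² − 142·q² = 20449 − 20448 = 1.
  The first convergent with p² − 142·q² = 1 gives the fundamental solution (x₁, y₁) = (143, 12).
Step 2: Apply the recurrence (x_{n+1}, y_{n+1}) = (x₁x_n + 142y₁y_n, x₁y_n + y₁x_n) repeatedly.
  From (x_1, y_1) = (143, 12): x_2 = 143·143 + 142·12·12 = 40897; y_2 = 143·12 + 12·143 = 3432.
  From (x_2, y_2) = (40897, 3432): x_3 = 143·40897 + 142·12·3432 = 11696399; y_3 = 143·3432 + 12·40897 = 981540.
  From (x_3, y_3) = (11696399, 981540): x_4 = 143·11696399 + 142·12·981540 = 3345129217; y_4 = 143·981540 + 12·11696399 = 280717008.
  From (x_4, y_4) = (3345129217, 280717008): x_5 = 143·3345129217 + 142·12·280717008 = 956695259663; y_5 = 143·280717008 + 12·3345129217 = 80284082748.
Step 3: Verify x_5² - 142·y_5² = 915265819861654994873569 - 915265819861654994873568 = 1 (should be 1). ✓

(x_1, y_1) = (143, 12); (x_5, y_5) = (956695259663, 80284082748).


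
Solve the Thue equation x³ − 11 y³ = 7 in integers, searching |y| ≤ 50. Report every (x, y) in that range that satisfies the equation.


The equation is x³ - 11y³ = 7. For fixed y, x³ = 11·y³ + 7, so a solution requires the RHS to be a perfect cube.
Strategy: iterate y from -50 to 50, compute RHS = 11·y³ + 7, and check whether it is a (positive or negative) perfect cube.
Check small values of y:
  y = 0: RHS = 7 is not a perfect cube.
  y = 1: RHS = 18 is not a perfect cube.
  y = -1: RHS = -4 is not a perfect cube.
  y = 2: RHS = 95 is not a perfect cube.
  y = -2: RHS = -81 is not a perfect cube.
  y = 3: RHS = 304 is not a perfect cube.
  y = -3: RHS = -290 is not a perfect cube.
Continuing the search up to |y| = 50 finds no solutions either.
No (x, y) in the scanned range satisfies the equation.

No integer solutions with |y| ≤ 50.


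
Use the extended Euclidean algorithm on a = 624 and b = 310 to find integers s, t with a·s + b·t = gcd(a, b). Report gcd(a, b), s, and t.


Euclidean algorithm on (624, 310) — divide until remainder is 0:
  624 = 2 · 310 + 4
  310 = 77 · 4 + 2
  4 = 2 · 2 + 0
gcd(624, 310) = 2.
Track Bezout coefficients alongside the remainders: start with r₀ = 624 = a·1 + b·0 (s = 1, t = 0) and r₁ = 310 = a·0 + b·1 (s = 0, t = 1); each new remainder r_{k+1} = r_{k-1} − q_k·r_k inherits s_{k+1} = s_{k-1} − q_k·s_k, t_{k+1} = t_{k-1} − q_k·t_k, so r_k = a·s_k + b·t_k at every step:
  q = 2: r = 4, s = 1 − 2·0 = 1, t = 0 − 2·1 = -2  (check: 624·1 + 310·(-2) = 4)
  q = 77: r = 2, s = 0 − 77·1 = -77, t = 1 − 77·(-2) = 155  (check: 624·(-77) + 310·155 = 2)
The row with r = 2 (the gcd) gives the Bezout coefficients s = -77, t = 155.
Result: 624 · (-77) + 310 · (155) = 2.

gcd(624, 310) = 2; s = -77, t = 155 (check: 624·(-77) + 310·155 = 2).


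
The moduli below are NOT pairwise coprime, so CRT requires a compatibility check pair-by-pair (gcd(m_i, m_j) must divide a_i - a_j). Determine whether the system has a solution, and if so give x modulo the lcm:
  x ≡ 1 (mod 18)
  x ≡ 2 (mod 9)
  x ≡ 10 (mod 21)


Moduli 18, 9, 21 are not pairwise coprime, so CRT works modulo lcm(m_i) when all pairwise compatibility conditions hold.
Pairwise compatibility: gcd(m_i, m_j) must divide a_i - a_j for every pair.
Merge one congruence at a time:
  Start: x ≡ 1 (mod 18).
  Combine with x ≡ 2 (mod 9): gcd(18, 9) = 9, and 2 - 1 = 1 is NOT divisible by 9.
    ⇒ system is inconsistent (no integer solution).

No solution (the system is inconsistent).


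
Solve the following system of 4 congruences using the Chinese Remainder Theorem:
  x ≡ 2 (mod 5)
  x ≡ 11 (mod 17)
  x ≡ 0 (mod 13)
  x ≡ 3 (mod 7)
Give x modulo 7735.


Product of moduli M = 5 · 17 · 13 · 7 = 7735.
Merge one congruence at a time:
  Start: x ≡ 2 (mod 5).
  Combine with x ≡ 11 (mod 17); new modulus lcm = 85.
    Write x = 2 + 5·t and substitute into x ≡ 11 (mod 17): 5·t ≡ 11 − 2 = 9 (mod 17).
    The inverse of 5 mod 17 is 7 (since 5·7 = 35 = 2·17 + 1), so t ≡ 7·9 = 63 ≡ 12 (mod 17).
    Then x = 2 + 5·12 = 62, valid modulo lcm(5, 17) = 85: x ≡ 62 (mod 85).
  Combine with x ≡ 0 (mod 13); new modulus lcm = 1105.
    Write x = 62 + 85·t and substitute into x ≡ 0 (mod 13): 85·t ≡ 0 − 62 = -62 (mod 13).
    Reduce coefficients mod 13: 7·t ≡ 3 (mod 13).
    The inverse of 7 mod 13 is 2 (since 7·2 = 14 = 1·13 + 1), so t ≡ 2·3 = 6 ≡ 6 (mod 13).
    Then x = 62 + 85·6 = 572, valid modulo lcm(85, 13) = 1105: x ≡ 572 (mod 1105).
  Combine with x ≡ 3 (mod 7); new modulus lcm = 7735.
    Write x = 572 + 1105·t and substitute into x ≡ 3 (mod 7): 1105·t ≡ 3 − 572 = -569 (mod 7).
    Reduce coefficients mod 7: 6·t ≡ 5 (mod 7).
    The inverse of 6 mod 7 is 6 (since 6·6 = 36 = 5·7 + 1), so t ≡ 6·5 = 30 ≡ 2 (mod 7).
    Then x = 572 + 1105·2 = 2782, valid modulo lcm(1105, 7) = 7735: x ≡ 2782 (mod 7735).
Verify against each original: 2782 mod 5 = 2, 2782 mod 17 = 11, 2782 mod 13 = 0, 2782 mod 7 = 3.

x ≡ 2782 (mod 7735).
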